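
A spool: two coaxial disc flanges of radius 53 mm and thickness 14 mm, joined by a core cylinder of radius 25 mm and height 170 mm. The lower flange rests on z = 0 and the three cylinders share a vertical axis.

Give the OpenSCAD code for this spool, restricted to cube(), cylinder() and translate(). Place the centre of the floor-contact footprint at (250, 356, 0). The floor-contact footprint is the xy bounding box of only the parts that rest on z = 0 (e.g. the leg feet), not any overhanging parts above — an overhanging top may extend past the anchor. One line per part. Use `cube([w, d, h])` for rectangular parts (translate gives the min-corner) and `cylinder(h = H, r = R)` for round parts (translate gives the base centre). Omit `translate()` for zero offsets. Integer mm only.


translate([250, 356, 0]) cylinder(h = 14, r = 53);
translate([250, 356, 14]) cylinder(h = 170, r = 25);
translate([250, 356, 184]) cylinder(h = 14, r = 53);


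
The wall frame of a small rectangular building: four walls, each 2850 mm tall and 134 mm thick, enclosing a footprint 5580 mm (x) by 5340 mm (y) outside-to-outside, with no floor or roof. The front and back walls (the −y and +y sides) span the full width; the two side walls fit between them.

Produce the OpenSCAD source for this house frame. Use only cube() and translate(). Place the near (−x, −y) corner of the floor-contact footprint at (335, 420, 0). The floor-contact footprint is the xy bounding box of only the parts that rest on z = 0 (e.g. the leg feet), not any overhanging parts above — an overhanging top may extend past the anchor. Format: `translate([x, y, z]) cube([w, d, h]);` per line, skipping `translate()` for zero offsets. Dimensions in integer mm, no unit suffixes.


translate([335, 420, 0]) cube([5580, 134, 2850]);
translate([335, 5626, 0]) cube([5580, 134, 2850]);
translate([335, 554, 0]) cube([134, 5072, 2850]);
translate([5781, 554, 0]) cube([134, 5072, 2850]);


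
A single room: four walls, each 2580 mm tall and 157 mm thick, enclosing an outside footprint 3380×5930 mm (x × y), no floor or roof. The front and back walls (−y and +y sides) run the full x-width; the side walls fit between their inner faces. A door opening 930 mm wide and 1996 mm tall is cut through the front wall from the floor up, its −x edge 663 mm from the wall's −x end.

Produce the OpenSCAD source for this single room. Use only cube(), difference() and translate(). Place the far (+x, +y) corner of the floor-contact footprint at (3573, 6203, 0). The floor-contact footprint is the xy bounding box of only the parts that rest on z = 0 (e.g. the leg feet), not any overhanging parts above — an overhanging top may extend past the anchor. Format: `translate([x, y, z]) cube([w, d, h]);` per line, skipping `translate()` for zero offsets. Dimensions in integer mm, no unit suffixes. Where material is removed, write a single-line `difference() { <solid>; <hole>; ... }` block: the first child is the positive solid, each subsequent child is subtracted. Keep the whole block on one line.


difference() { translate([193, 273, 0]) cube([3380, 157, 2580]); translate([856, 273, 0]) cube([930, 157, 1996]); }
translate([193, 6046, 0]) cube([3380, 157, 2580]);
translate([193, 430, 0]) cube([157, 5616, 2580]);
translate([3416, 430, 0]) cube([157, 5616, 2580]);


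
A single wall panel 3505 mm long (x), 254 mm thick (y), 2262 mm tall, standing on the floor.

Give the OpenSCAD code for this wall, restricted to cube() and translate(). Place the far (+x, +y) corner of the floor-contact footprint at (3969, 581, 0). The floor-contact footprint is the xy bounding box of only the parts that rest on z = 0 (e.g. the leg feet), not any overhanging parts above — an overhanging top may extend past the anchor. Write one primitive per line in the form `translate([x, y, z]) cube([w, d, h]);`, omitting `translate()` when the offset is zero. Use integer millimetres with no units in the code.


translate([464, 327, 0]) cube([3505, 254, 2262]);


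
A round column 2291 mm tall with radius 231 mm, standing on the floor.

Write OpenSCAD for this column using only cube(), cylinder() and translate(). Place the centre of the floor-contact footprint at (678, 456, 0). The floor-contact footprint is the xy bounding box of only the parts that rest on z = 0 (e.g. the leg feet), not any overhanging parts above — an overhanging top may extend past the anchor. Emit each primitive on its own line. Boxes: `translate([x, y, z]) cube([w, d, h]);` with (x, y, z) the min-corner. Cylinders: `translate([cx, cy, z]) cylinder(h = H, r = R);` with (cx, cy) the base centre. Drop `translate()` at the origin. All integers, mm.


translate([678, 456, 0]) cylinder(h = 2291, r = 231);


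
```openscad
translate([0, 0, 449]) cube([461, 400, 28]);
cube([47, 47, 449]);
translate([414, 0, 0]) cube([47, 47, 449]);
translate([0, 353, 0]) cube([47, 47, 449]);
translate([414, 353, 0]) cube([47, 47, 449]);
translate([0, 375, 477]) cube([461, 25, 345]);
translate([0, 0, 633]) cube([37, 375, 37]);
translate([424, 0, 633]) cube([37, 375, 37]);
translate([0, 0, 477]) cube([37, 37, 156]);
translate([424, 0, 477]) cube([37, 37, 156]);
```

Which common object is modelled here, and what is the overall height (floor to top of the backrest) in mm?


A chair. The overall height is 822 mm.

A slab on four corner posts with a tall panel at the back — a chair. The seat slab sits at z = 449 with thickness 28, and the 345 mm backrest starts at the seat top, so the overall height is 449 + 28 + 345 = 822 mm.


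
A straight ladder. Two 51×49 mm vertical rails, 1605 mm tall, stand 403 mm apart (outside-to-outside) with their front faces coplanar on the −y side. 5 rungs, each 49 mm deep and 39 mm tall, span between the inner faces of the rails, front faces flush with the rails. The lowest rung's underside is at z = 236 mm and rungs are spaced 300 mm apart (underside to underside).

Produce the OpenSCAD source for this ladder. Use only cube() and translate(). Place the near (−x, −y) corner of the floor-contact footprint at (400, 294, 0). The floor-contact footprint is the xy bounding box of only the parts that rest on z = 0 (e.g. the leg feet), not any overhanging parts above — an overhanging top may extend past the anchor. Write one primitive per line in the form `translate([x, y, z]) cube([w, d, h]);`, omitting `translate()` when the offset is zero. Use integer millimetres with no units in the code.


translate([400, 294, 0]) cube([51, 49, 1605]);
translate([752, 294, 0]) cube([51, 49, 1605]);
translate([451, 294, 236]) cube([301, 49, 39]);
translate([451, 294, 536]) cube([301, 49, 39]);
translate([451, 294, 836]) cube([301, 49, 39]);
translate([451, 294, 1136]) cube([301, 49, 39]);
translate([451, 294, 1436]) cube([301, 49, 39]);


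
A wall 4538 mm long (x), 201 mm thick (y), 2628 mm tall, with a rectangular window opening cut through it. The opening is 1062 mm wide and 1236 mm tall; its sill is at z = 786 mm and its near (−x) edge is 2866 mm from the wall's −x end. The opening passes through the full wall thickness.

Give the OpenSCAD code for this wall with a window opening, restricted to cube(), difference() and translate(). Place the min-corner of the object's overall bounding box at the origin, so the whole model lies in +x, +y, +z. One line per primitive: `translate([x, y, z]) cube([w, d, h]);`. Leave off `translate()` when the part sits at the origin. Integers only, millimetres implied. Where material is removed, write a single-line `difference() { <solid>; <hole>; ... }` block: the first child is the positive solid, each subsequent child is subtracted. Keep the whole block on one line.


difference() { cube([4538, 201, 2628]); translate([2866, 0, 786]) cube([1062, 201, 1236]); }


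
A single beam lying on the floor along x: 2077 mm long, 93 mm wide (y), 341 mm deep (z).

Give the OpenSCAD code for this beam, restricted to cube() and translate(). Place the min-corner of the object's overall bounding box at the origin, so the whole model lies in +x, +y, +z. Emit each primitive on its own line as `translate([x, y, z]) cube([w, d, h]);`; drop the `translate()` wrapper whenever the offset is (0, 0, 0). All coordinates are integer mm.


cube([2077, 93, 341]);


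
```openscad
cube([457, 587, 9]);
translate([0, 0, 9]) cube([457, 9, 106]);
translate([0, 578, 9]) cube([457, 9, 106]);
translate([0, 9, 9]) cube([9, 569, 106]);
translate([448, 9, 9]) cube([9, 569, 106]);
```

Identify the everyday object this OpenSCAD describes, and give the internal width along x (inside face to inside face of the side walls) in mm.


An open box. The internal width is 439 mm.

A 457×587 base slab with four walls standing on it — an open box. The base is 457 mm wide and the walls are 9 mm thick, so the internal width is 457 − 2 × 9 = 439 mm.


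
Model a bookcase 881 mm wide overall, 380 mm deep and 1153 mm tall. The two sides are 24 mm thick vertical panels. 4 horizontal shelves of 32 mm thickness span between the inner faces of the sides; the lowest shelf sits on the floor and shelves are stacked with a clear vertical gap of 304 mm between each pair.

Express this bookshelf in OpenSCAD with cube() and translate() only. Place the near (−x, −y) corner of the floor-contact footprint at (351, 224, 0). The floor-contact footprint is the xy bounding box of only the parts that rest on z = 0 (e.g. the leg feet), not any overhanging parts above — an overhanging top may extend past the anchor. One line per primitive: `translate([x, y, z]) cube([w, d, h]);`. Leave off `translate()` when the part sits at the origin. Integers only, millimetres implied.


translate([351, 224, 0]) cube([24, 380, 1153]);
translate([1208, 224, 0]) cube([24, 380, 1153]);
translate([375, 224, 0]) cube([833, 380, 32]);
translate([375, 224, 336]) cube([833, 380, 32]);
translate([375, 224, 672]) cube([833, 380, 32]);
translate([375, 224, 1008]) cube([833, 380, 32]);


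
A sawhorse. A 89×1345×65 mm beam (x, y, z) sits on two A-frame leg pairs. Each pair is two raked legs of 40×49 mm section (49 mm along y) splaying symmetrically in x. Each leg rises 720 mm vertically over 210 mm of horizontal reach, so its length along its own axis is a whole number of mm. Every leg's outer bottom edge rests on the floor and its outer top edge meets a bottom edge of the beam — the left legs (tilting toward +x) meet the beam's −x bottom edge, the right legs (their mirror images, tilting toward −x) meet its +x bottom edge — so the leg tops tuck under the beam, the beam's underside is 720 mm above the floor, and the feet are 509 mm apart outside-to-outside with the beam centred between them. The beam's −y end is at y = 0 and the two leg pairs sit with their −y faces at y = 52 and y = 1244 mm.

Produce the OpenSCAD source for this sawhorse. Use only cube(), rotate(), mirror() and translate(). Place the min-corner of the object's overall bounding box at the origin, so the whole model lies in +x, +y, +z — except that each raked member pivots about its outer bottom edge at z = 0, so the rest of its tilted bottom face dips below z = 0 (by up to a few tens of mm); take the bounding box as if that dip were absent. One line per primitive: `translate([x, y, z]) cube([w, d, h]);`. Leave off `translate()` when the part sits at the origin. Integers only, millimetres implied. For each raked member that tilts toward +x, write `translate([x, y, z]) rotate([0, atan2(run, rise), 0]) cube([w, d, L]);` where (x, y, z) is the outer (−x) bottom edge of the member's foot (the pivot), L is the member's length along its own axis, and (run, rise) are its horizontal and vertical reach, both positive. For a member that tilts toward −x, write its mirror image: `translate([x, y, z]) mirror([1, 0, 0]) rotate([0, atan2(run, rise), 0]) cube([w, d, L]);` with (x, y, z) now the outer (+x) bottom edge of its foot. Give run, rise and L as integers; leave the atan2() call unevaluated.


translate([210, 0, 720]) cube([89, 1345, 65]);
translate([0, 52, 0]) rotate([0, atan2(210, 720), 0]) cube([40, 49, 750]);
translate([509, 52, 0]) mirror([1, 0, 0]) rotate([0, atan2(210, 720), 0]) cube([40, 49, 750]);
translate([0, 1244, 0]) rotate([0, atan2(210, 720), 0]) cube([40, 49, 750]);
translate([509, 1244, 0]) mirror([1, 0, 0]) rotate([0, atan2(210, 720), 0]) cube([40, 49, 750]);


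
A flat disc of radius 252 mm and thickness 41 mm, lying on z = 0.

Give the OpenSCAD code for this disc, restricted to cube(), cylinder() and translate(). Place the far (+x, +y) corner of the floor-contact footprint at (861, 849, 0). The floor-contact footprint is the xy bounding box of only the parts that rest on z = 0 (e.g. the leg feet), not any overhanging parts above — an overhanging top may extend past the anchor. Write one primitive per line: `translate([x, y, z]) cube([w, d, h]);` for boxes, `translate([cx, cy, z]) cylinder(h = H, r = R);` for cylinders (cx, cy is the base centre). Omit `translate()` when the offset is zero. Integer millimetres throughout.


translate([609, 597, 0]) cylinder(h = 41, r = 252);


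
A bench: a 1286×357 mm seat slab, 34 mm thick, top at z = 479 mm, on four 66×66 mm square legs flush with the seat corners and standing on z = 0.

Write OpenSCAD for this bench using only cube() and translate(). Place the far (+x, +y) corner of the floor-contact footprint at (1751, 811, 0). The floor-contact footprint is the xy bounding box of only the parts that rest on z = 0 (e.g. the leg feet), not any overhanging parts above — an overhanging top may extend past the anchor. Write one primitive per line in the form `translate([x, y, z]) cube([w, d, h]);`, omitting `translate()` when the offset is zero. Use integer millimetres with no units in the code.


translate([465, 454, 445]) cube([1286, 357, 34]);
translate([465, 454, 0]) cube([66, 66, 445]);
translate([465, 745, 0]) cube([66, 66, 445]);
translate([1685, 454, 0]) cube([66, 66, 445]);
translate([1685, 745, 0]) cube([66, 66, 445]);


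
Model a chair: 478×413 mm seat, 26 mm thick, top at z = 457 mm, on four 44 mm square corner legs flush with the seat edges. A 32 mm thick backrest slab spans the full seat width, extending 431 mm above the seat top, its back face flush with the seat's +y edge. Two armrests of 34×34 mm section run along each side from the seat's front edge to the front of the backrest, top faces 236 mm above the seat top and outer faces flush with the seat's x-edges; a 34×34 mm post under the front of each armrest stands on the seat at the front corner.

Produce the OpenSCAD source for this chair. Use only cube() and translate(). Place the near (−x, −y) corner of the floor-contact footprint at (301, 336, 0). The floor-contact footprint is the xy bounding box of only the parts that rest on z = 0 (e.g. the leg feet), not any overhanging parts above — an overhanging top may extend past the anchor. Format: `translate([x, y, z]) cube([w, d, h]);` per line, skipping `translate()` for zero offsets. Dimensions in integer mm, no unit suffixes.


translate([301, 336, 431]) cube([478, 413, 26]);
translate([301, 336, 0]) cube([44, 44, 431]);
translate([735, 336, 0]) cube([44, 44, 431]);
translate([301, 705, 0]) cube([44, 44, 431]);
translate([735, 705, 0]) cube([44, 44, 431]);
translate([301, 717, 457]) cube([478, 32, 431]);
translate([301, 336, 659]) cube([34, 381, 34]);
translate([745, 336, 659]) cube([34, 381, 34]);
translate([301, 336, 457]) cube([34, 34, 202]);
translate([745, 336, 457]) cube([34, 34, 202]);


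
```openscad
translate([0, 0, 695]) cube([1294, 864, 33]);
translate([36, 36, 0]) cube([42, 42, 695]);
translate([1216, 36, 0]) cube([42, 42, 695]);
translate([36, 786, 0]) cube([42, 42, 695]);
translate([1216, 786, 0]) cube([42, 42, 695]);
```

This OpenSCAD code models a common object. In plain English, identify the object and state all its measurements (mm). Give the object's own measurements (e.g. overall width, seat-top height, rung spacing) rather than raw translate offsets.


A table: top 1294 mm (x) × 864 mm (y), 33 mm thick, upper face at z = 728 mm, on four 42×42 mm square legs, each inset 36 mm from the nearest pair of top edges from z = 0 to the bottom of the top.


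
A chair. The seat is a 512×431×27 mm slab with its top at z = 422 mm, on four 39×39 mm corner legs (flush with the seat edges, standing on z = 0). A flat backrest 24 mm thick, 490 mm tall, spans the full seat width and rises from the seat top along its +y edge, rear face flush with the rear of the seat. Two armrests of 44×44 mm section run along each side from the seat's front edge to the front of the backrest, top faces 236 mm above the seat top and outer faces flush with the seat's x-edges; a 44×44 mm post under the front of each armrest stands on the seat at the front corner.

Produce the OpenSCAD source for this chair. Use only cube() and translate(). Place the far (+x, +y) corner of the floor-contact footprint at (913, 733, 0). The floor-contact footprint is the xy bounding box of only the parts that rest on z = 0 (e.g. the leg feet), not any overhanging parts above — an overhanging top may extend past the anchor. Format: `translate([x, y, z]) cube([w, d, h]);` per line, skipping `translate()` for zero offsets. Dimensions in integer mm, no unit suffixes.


translate([401, 302, 395]) cube([512, 431, 27]);
translate([401, 302, 0]) cube([39, 39, 395]);
translate([874, 302, 0]) cube([39, 39, 395]);
translate([401, 694, 0]) cube([39, 39, 395]);
translate([874, 694, 0]) cube([39, 39, 395]);
translate([401, 709, 422]) cube([512, 24, 490]);
translate([401, 302, 614]) cube([44, 407, 44]);
translate([869, 302, 614]) cube([44, 407, 44]);
translate([401, 302, 422]) cube([44, 44, 192]);
translate([869, 302, 422]) cube([44, 44, 192]);


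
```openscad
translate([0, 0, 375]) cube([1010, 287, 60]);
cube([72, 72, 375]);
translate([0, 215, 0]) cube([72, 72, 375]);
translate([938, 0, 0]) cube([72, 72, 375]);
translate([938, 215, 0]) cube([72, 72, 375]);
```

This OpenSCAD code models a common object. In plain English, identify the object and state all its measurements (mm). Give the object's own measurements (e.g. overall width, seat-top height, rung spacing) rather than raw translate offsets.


A bench: a 1010×287 mm seat slab, 60 mm thick, top at z = 435 mm, on four 72×72 mm square legs flush with the seat corners and standing on z = 0.


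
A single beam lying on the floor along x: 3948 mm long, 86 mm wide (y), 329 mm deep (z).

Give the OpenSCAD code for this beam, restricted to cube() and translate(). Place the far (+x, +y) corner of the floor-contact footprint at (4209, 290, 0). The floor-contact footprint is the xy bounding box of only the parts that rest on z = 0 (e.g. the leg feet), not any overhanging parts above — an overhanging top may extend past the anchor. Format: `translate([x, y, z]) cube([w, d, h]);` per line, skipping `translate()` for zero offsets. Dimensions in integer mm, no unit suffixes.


translate([261, 204, 0]) cube([3948, 86, 329]);


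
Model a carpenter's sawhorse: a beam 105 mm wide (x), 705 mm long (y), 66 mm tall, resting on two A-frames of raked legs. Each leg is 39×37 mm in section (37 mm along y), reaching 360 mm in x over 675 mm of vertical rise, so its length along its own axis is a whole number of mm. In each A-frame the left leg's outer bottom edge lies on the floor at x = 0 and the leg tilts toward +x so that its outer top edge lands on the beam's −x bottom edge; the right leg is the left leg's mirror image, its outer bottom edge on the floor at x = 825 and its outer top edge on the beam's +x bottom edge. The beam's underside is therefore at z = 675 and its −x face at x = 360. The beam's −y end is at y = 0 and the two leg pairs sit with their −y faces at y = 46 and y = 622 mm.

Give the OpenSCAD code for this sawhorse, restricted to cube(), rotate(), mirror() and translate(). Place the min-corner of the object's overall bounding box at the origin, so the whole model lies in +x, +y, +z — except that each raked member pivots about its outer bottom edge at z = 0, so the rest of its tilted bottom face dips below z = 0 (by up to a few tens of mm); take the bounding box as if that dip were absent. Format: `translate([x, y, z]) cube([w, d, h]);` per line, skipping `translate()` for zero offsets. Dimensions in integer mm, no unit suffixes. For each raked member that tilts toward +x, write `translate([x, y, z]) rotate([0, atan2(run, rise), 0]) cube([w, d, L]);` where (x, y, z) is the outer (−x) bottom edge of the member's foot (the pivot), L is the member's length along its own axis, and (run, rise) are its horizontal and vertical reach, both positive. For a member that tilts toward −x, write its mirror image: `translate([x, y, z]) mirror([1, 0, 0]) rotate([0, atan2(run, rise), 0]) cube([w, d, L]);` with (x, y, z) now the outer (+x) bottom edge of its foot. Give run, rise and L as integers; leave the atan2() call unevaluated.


// leg length = √(360² + 675²) = 765
// right-leg outer foot x = 2·360 + 105 = 825
// beam min-corner = (360, 0, 675)
translate([360, 0, 675]) cube([105, 705, 66]);
translate([0, 46, 0]) rotate([0, atan2(360, 675), 0]) cube([39, 37, 765]);
translate([825, 46, 0]) mirror([1, 0, 0]) rotate([0, atan2(360, 675), 0]) cube([39, 37, 765]);
translate([0, 622, 0]) rotate([0, atan2(360, 675), 0]) cube([39, 37, 765]);
translate([825, 622, 0]) mirror([1, 0, 0]) rotate([0, atan2(360, 675), 0]) cube([39, 37, 765]);


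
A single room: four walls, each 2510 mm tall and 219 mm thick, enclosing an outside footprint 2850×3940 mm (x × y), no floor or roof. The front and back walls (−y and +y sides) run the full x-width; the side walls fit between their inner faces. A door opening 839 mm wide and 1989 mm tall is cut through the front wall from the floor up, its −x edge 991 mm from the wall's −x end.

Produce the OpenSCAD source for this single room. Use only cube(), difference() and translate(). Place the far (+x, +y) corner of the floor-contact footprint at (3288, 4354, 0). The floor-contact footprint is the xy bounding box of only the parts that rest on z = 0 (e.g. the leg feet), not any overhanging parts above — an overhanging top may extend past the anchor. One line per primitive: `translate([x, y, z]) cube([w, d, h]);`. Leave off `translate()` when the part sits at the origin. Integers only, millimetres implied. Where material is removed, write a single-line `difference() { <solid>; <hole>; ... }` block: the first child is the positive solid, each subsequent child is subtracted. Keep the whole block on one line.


difference() { translate([438, 414, 0]) cube([2850, 219, 2510]); translate([1429, 414, 0]) cube([839, 219, 1989]); }
translate([438, 4135, 0]) cube([2850, 219, 2510]);
translate([438, 633, 0]) cube([219, 3502, 2510]);
translate([3069, 633, 0]) cube([219, 3502, 2510]);


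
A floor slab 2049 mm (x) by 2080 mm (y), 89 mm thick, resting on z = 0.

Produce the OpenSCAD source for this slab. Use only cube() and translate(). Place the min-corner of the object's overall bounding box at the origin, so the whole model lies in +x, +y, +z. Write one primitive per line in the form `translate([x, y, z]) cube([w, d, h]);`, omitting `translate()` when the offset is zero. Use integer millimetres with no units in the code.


cube([2049, 2080, 89]);


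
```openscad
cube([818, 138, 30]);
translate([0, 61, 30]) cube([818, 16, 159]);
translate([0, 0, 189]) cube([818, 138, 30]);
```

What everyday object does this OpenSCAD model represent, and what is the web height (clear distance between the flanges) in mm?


An I-beam. The web height is 159 mm.

Two wide flanges with a thin centred web — an I-beam. Overall 219 mm minus two 30 mm flanges gives a web of 219 − 2·30 = 159 mm.


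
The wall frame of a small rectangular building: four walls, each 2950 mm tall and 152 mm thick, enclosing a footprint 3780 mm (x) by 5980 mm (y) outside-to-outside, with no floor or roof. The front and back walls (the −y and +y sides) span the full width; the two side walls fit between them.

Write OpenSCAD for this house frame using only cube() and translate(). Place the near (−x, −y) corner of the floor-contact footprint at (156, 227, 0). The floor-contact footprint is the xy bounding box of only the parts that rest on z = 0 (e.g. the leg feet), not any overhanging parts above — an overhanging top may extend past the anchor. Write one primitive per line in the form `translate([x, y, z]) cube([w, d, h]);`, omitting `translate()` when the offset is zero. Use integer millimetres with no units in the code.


translate([156, 227, 0]) cube([3780, 152, 2950]);
translate([156, 6055, 0]) cube([3780, 152, 2950]);
translate([156, 379, 0]) cube([152, 5676, 2950]);
translate([3784, 379, 0]) cube([152, 5676, 2950]);


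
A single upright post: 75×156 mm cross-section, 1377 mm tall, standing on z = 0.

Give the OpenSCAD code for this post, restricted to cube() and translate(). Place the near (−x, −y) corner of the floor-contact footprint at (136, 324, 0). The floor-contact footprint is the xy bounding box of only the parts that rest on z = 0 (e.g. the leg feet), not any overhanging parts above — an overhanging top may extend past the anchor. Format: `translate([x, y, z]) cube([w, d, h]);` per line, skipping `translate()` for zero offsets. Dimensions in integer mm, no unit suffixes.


translate([136, 324, 0]) cube([75, 156, 1377]);


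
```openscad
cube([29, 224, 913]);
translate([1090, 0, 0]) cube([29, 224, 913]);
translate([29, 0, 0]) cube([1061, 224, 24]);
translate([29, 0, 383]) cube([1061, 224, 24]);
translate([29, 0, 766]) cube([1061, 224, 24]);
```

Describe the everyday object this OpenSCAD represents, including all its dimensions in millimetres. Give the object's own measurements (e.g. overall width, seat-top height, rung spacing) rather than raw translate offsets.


An open bookshelf. Two side panels, each 29 mm thick, 224 mm deep and 913 mm tall, stand 1119 mm apart (outside-to-outside). Between them sit 3 shelves, each 24 mm thick and 224 mm deep, spanning the full gap between the sides. The bottom shelf rests on the floor (its underside at z = 0) and the clear gap between one shelf's top and the next shelf's underside is 359 mm.


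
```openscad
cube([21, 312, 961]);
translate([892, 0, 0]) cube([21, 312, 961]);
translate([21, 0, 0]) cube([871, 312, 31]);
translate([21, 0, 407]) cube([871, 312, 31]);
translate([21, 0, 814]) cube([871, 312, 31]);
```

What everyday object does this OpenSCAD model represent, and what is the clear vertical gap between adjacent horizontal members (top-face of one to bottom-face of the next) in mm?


A bookshelf. The clear shelf gap is 376 mm.

Two tall side panels with 3 horizontal boards between them — a bookshelf. The first two shelf undersides are at z = 0 and z = 407; with shelf thickness 31, the clear gap is 407 − 0 − 31 = 376 mm.


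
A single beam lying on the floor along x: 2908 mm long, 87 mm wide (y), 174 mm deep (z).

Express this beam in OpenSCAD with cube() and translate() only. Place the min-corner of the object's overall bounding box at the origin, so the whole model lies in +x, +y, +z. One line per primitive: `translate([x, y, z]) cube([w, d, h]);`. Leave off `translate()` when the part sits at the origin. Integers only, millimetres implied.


cube([2908, 87, 174]);


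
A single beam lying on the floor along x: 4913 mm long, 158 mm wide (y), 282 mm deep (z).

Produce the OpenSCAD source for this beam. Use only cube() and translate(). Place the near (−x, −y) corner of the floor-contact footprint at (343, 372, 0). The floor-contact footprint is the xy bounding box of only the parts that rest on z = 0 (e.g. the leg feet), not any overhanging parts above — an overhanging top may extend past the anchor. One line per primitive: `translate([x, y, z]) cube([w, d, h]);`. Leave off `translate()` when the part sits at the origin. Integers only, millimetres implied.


translate([343, 372, 0]) cube([4913, 158, 282]);


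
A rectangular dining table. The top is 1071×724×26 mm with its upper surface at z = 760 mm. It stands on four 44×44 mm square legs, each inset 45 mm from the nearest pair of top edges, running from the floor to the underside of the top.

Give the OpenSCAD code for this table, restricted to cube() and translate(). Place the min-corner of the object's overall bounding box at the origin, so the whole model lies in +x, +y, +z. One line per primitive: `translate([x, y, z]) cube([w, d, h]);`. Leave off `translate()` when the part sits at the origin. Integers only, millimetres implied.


translate([0, 0, 734]) cube([1071, 724, 26]);
translate([45, 45, 0]) cube([44, 44, 734]);
translate([982, 45, 0]) cube([44, 44, 734]);
translate([45, 635, 0]) cube([44, 44, 734]);
translate([982, 635, 0]) cube([44, 44, 734]);


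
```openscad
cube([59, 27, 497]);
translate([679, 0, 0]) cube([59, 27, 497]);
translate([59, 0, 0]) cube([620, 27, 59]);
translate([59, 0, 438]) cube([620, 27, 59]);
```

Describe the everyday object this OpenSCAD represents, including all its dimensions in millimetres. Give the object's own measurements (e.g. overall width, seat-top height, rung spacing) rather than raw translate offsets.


A rectangular picture frame lying in the x–z plane (depth along y). The opening is 620 mm wide (x) by 379 mm tall (z), surrounded by a border 59 mm wide on all four sides. The frame is 27 mm deep and is made of two full-height vertical stiles with two horizontal rails fitted between them.


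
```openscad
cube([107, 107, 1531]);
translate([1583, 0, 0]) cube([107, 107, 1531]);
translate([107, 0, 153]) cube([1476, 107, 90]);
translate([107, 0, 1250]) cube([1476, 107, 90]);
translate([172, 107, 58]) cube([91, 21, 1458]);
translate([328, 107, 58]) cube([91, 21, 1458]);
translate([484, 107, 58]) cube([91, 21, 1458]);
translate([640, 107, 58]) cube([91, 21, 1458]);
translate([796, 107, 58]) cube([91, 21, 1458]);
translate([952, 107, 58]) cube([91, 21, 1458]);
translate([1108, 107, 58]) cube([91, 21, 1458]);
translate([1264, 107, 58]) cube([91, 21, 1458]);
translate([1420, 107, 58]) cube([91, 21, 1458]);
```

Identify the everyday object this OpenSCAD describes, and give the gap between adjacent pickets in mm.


A fence section. The picket gap is 65 mm.

Two posts, two rails, 9 pickets — a fence section. Span 1476 mm holds 9 pickets of 91 mm with 10 equal gaps: ⌊(1476 − 9·91) / 10⌋ = 65 mm.


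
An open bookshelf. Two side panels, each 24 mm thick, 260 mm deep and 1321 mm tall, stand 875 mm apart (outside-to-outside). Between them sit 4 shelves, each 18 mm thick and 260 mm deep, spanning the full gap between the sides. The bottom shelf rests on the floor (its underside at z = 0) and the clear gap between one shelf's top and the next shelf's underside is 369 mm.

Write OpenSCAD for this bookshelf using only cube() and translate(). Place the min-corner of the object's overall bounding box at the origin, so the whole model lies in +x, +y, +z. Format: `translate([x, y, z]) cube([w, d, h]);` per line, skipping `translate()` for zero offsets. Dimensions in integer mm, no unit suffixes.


cube([24, 260, 1321]);
translate([851, 0, 0]) cube([24, 260, 1321]);
translate([24, 0, 0]) cube([827, 260, 18]);
translate([24, 0, 387]) cube([827, 260, 18]);
translate([24, 0, 774]) cube([827, 260, 18]);
translate([24, 0, 1161]) cube([827, 260, 18]);


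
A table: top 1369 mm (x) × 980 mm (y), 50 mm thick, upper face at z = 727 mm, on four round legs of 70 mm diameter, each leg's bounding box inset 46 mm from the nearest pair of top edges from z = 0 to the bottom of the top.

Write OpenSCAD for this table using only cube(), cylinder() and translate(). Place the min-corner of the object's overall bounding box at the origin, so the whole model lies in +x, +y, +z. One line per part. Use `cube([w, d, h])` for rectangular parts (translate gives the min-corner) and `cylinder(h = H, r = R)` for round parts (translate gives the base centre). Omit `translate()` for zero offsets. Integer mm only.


translate([0, 0, 677]) cube([1369, 980, 50]);
translate([81, 81, 0]) cylinder(h = 677, r = 35);
translate([1288, 81, 0]) cylinder(h = 677, r = 35);
translate([81, 899, 0]) cylinder(h = 677, r = 35);
translate([1288, 899, 0]) cylinder(h = 677, r = 35);


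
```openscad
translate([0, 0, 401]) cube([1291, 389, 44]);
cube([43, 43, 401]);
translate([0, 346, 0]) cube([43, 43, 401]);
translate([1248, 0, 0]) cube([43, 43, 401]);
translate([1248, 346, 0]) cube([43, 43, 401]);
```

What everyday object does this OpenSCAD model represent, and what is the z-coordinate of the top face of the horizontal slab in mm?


A bench. The seat-top height is 445 mm.

A long slab on four corner posts — a bench. The slab sits at z = 401 with thickness 44, so the top is 401 + 44 = 445 mm.


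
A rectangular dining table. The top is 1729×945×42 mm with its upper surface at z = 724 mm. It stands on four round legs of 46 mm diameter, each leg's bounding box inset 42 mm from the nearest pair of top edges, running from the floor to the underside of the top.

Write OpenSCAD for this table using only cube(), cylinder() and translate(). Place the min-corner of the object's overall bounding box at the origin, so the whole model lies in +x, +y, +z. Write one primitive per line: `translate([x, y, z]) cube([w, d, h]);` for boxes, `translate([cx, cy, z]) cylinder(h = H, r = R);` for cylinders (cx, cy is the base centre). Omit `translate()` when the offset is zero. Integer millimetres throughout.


translate([0, 0, 682]) cube([1729, 945, 42]);
translate([65, 65, 0]) cylinder(h = 682, r = 23);
translate([1664, 65, 0]) cylinder(h = 682, r = 23);
translate([65, 880, 0]) cylinder(h = 682, r = 23);
translate([1664, 880, 0]) cylinder(h = 682, r = 23);


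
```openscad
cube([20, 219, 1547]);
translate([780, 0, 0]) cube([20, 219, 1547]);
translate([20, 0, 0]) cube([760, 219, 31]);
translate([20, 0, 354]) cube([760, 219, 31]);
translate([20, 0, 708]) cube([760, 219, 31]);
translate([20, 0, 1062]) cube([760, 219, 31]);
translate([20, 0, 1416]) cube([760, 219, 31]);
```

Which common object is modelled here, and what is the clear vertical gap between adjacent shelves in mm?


A bookshelf. The clear shelf gap is 323 mm.

Two tall side panels with 5 horizontal boards between them — a bookshelf. The first two shelf undersides are at z = 0 and z = 354; with shelf thickness 31, the clear gap is 354 − 0 − 31 = 323 mm.


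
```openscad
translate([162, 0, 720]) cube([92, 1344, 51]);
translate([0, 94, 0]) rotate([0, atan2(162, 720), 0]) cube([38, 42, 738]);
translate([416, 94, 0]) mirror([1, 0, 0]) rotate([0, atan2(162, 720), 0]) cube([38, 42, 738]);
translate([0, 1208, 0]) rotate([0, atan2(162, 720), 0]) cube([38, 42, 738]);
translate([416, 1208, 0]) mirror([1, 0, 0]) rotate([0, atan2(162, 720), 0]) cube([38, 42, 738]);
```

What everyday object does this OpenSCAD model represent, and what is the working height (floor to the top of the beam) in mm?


A sawhorse. The overall height is 771 mm.

A beam across two mirrored pairs of raked legs — a sawhorse. The beam's underside is at z = 720 (matching the legs' vertical rise in atan2(162, 720)) and the beam is 51 mm tall, so its top is at 720 + 51 = 771 mm. The raked legs top out at the beam's underside, so that is the highest point.


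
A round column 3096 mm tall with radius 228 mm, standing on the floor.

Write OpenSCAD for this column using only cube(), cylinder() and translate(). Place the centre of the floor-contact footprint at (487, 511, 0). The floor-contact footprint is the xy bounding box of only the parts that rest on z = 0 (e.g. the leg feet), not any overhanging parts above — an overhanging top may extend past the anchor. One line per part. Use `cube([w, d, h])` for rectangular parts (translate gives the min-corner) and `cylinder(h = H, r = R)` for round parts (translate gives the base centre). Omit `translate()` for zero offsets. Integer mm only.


translate([487, 511, 0]) cylinder(h = 3096, r = 228);


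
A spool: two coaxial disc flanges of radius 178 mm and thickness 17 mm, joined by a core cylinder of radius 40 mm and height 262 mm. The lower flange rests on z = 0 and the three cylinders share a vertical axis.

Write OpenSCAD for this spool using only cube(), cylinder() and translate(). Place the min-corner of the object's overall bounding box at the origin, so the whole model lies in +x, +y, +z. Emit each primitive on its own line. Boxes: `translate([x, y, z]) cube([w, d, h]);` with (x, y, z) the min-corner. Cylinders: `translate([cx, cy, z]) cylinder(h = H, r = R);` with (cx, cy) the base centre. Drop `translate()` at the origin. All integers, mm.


translate([178, 178, 0]) cylinder(h = 17, r = 178);
translate([178, 178, 17]) cylinder(h = 262, r = 40);
translate([178, 178, 279]) cylinder(h = 17, r = 178);


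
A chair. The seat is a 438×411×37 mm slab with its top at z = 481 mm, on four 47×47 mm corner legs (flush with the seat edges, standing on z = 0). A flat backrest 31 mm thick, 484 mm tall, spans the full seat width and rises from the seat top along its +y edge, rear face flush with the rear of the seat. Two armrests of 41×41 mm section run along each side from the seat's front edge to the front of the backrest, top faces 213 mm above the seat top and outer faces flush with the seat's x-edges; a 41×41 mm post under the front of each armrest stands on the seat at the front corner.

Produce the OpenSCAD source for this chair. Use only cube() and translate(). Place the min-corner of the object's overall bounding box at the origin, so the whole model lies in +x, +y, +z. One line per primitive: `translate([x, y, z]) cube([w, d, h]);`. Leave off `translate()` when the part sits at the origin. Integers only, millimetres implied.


translate([0, 0, 444]) cube([438, 411, 37]);
cube([47, 47, 444]);
translate([391, 0, 0]) cube([47, 47, 444]);
translate([0, 364, 0]) cube([47, 47, 444]);
translate([391, 364, 0]) cube([47, 47, 444]);
translate([0, 380, 481]) cube([438, 31, 484]);
translate([0, 0, 653]) cube([41, 380, 41]);
translate([397, 0, 653]) cube([41, 380, 41]);
translate([0, 0, 481]) cube([41, 41, 172]);
translate([397, 0, 481]) cube([41, 41, 172]);


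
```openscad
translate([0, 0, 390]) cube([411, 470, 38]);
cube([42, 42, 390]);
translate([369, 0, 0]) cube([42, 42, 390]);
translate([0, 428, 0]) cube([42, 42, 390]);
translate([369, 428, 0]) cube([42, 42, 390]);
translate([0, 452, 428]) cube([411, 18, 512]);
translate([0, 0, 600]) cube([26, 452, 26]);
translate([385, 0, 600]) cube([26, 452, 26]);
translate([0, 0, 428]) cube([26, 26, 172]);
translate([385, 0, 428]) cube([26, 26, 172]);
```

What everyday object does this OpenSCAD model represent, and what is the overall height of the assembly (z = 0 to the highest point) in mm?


A chair. The overall height is 940 mm.

A slab on four corner posts with a tall panel at the back — a chair. The seat slab sits at z = 390 with thickness 38, and the 512 mm backrest starts at the seat top, so the overall height is 390 + 38 + 512 = 940 mm.


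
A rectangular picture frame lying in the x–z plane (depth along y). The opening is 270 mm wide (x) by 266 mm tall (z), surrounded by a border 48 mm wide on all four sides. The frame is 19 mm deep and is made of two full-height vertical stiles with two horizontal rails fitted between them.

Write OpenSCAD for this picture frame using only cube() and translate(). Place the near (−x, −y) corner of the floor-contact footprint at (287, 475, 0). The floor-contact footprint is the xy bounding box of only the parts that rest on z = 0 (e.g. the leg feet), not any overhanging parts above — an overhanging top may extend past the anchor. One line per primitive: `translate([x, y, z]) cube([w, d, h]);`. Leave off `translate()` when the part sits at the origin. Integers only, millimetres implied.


translate([287, 475, 0]) cube([48, 19, 362]);
translate([605, 475, 0]) cube([48, 19, 362]);
translate([335, 475, 0]) cube([270, 19, 48]);
translate([335, 475, 314]) cube([270, 19, 48]);


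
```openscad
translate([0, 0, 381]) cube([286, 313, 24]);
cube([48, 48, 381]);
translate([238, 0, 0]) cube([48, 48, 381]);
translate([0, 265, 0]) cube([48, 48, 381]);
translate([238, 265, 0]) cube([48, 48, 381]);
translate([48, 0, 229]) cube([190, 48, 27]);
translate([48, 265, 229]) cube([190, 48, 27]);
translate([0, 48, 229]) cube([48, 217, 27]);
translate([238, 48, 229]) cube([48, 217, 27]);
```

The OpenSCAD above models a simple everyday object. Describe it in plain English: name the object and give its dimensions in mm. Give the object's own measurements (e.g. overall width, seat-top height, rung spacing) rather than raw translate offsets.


A four-legged stool. The seat is a 286×313×24 mm slab whose top surface is at z = 405 mm; four square legs, each 48×48 mm in cross-section, run from the floor (z = 0) to the underside of the seat, each flush with a corner of the seat. Four stretchers, 48 mm wide and 27 mm tall, connect adjacent legs with their undersides at z = 229 mm, each running between the inner faces of the legs it joins and aligned with the legs' outer faces on the other axis.
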